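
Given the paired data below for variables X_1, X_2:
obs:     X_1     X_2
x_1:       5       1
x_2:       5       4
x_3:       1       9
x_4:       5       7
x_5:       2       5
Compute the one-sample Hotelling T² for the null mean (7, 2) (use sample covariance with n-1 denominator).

Step 1 — sample mean vector:
  mean(X_1) = (5 + 5 + 1 + 5 + 2) / 5 = 18/5 = 3.6
  mean(X_2) = (1 + 4 + 9 + 7 + 5) / 5 = 26/5 = 5.2
  x̄ = (3.6, 5.2),  deviation x̄ - mu_0 = (3.6, 5.2) - (7, 2) = (-3.4, 3.2).

Step 2 — sample covariance matrix, S[i,j] = (1/(n-1)) · Σ_k (x_{k,i} - mean_i) · (x_{k,j} - mean_j), divisor n-1 = 4:
  S[X_1,X_1] = ((1.4)·(1.4) + (1.4)·(1.4) + (-2.6)·(-2.6) + (1.4)·(1.4) + (-1.6)·(-1.6)) / 4 = 15.2/4 = 3.8
  S[X_1,X_2] = ((1.4)·(-4.2) + (1.4)·(-1.2) + (-2.6)·(3.8) + (1.4)·(1.8) + (-1.6)·(-0.2)) / 4 = -14.6/4 = -3.65
  S[X_2,X_2] = ((-4.2)·(-4.2) + (-1.2)·(-1.2) + (3.8)·(3.8) + (1.8)·(1.8) + (-0.2)·(-0.2)) / 4 = 36.8/4 = 9.2
  S = [[3.8, -3.65],
 [-3.65, 9.2]].

Step 3 — invert S. det(S) = 3.8·9.2 - (-3.65)² = 21.6375.
  S^{-1} = (1/det) · [[d, -b], [-b, a]] = [[0.4252, 0.1687],
 [0.1687, 0.1756]].

Step 4 — quadratic form (x̄ - mu_0)^T · S^{-1} · (x̄ - mu_0):
  S^{-1} · (x̄ - mu_0) = (-0.9058, -0.0116),
  (x̄ - mu_0)^T · [...] = (-3.4)·(-0.9058) + (3.2)·(-0.0116) = 3.0429.

Step 5 — scale by n: T² = 5 · 3.0429 = 15.2143.

T² ≈ 15.2143


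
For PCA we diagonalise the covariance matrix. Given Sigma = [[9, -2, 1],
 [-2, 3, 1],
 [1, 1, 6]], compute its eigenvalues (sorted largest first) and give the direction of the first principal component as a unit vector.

Step 1 — characteristic polynomial p(λ) = det(λI - Sigma) = λ³ - tr·λ² + c_1·λ - det, where tr = trace, c_1 = sum of the principal 2×2 minors, det = det(Sigma):
  tr = 9 + 3 + 6 = 18,
  c_1 = (9·3 - (-2)²) + (9·6 - (1)²) + (3·6 - (1)²) = 23 + 53 + 17 = 93,
  det = 9·(3·6 - (1)²) - (-2)·((-2)·6 - (1)·(1)) + (1)·((-2)·(1) - 3·(1)) = 9·(17) - (-2)·(-13) + (1)·(-5) = 122.
  So p(λ) = λ³ - 18λ² + 93λ - 122.
Step 2 — look for an integer root (rational root theorem: any rational root is an integer divisor of 122). Testing λ = 2:
  p(2) = 8 - 72 + 186 - 122 = 0  ✓
  Dividing out (λ - 2): p(λ) = (λ - 2)(λ² - 16λ + 61).
Step 3 — remaining eigenvalues from the quadratic λ² - 16λ + 61 = 0:
  Δ = 16² - 4·61 = 256 - 244 = 12,  λ = (16 ± √12)/2 = (16 ± 3.4641)/2 ≈ 9.7321 or 6.2679.
  Sorted: λ_1 = 9.7321,  λ_2 = 6.2679,  λ_3 = 2  (check: sum = 18 = tr ✓).

Step 4 — unit eigenvector for λ_1 ≈ 9.7321: v spans the null space of (Sigma - λ_1 I), whose rows are
  r_1 = (-0.7321, -2, 1),  r_2 = (-2, -6.7321, 1),  r_3 = (1, 1, -3.7321).
  v is orthogonal to every row, so take v ∝ r_1 × r_2 = ((-2)·(1) - (1)·(-6.7321), (1)·(-2) - (-0.7321)·(1), (-0.7321)·(-6.7321) - (-2)·(-2)) ≈ (4.7321, -1.2679, 0.9282).
  Let u = (4.7321, -1.2679, 0.9282).
  ||u|| = √((4.7321)² + (-1.2679)² + (0.9282)²) = √(24.8616) ≈ 4.9861,  v_1 = u/||u|| ≈ (0.949, -0.2543, 0.1862) (||v_1|| = 1).

λ_1 = 9.7321,  λ_2 = 6.2679,  λ_3 = 2;  v_1 ≈ (0.949, -0.2543, 0.1862)


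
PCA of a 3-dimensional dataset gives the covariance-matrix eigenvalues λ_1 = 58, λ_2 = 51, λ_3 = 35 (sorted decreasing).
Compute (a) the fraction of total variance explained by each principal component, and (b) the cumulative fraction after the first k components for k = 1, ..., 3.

Step 1 — total variance = trace(Sigma) = Σ λ_i = 58 + 51 + 35 = 144.

Step 2 — fraction explained by component i = λ_i / Σ λ:
  PC1: 58/144 = 0.4028
  PC2: 51/144 = 0.3542
  PC3: 35/144 = 0.2431

Step 3 — cumulative fraction after k components = (λ_1 + ... + λ_k) / Σ λ:
  k = 1: 58/144 = 0.4028
  k = 2: (58 + 51)/144 = 109/144 = 0.7569
  k = 3: (58 + 51 + 35)/144 = 144/144 = 1

Summary (fraction, with percent):

explained: PC1 0.4028 (40.28%), PC2 0.3542 (35.42%), PC3 0.2431 (24.31%);  cumulative: 0.4028, 0.7569, 1


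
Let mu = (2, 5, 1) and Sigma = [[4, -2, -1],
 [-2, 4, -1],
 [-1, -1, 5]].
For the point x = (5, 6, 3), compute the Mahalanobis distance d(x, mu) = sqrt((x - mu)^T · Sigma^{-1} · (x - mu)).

Step 1 — centre the observation: (x - mu) = (3, 1, 2).

Step 2 — invert Sigma (cofactor / det for 3×3, or solve directly):
  Sigma^{-1} = [[0.3958, 0.2292, 0.125],
 [0.2292, 0.3958, 0.125],
 [0.125, 0.125, 0.25]].

Step 3 — form the quadratic (x - mu)^T · Sigma^{-1} · (x - mu):
  Sigma^{-1} · (x - mu) = (1.6667, 1.3333, 1).
  (x - mu)^T · [Sigma^{-1} · (x - mu)] = (3)·(1.6667) + (1)·(1.3333) + (2)·(1) = 8.3333.

Step 4 — take square root: d = √(8.3333) ≈ 2.8868.

d(x, mu) = √(8.3333) ≈ 2.8868


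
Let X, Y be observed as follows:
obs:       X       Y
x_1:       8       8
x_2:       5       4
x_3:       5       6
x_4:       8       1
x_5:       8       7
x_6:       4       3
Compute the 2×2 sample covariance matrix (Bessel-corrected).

Step 1 — column means:
  mean(X) = (8 + 5 + 5 + 8 + 8 + 4) / 6 = 38/6 = 6.3333
  mean(Y) = (8 + 4 + 6 + 1 + 7 + 3) / 6 = 29/6 = 4.8333

Step 2 — sample covariance S[i,j] = (1/(n-1)) · Σ_k (x_{k,i} - mean_i) · (x_{k,j} - mean_j), with n-1 = 5.
  S[X,X] = ((1.6667)·(1.6667) + (-1.3333)·(-1.3333) + (-1.3333)·(-1.3333) + (1.6667)·(1.6667) + (1.6667)·(1.6667) + (-2.3333)·(-2.3333)) / 5 = 17.3333/5 = 3.4667
  S[X,Y] = ((1.6667)·(3.1667) + (-1.3333)·(-0.8333) + (-1.3333)·(1.1667) + (1.6667)·(-3.8333) + (1.6667)·(2.1667) + (-2.3333)·(-1.8333)) / 5 = 6.3333/5 = 1.2667
  S[Y,Y] = ((3.1667)·(3.1667) + (-0.8333)·(-0.8333) + (1.1667)·(1.1667) + (-3.8333)·(-3.8333) + (2.1667)·(2.1667) + (-1.8333)·(-1.8333)) / 5 = 34.8333/5 = 6.9667

S is symmetric (S[j,i] = S[i,j]). Assembling:

S = [[3.4667, 1.2667],
 [1.2667, 6.9667]]


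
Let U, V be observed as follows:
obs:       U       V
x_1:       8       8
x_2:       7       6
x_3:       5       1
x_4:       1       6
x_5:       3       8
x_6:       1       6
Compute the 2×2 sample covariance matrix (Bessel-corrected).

Step 1 — column means:
  mean(U) = (8 + 7 + 5 + 1 + 3 + 1) / 6 = 25/6 = 4.1667
  mean(V) = (8 + 6 + 1 + 6 + 8 + 6) / 6 = 35/6 = 5.8333

Step 2 — sample covariance S[i,j] = (1/(n-1)) · Σ_k (x_{k,i} - mean_i) · (x_{k,j} - mean_j), with n-1 = 5.
  S[U,U] = ((3.8333)·(3.8333) + (2.8333)·(2.8333) + (0.8333)·(0.8333) + (-3.1667)·(-3.1667) + (-1.1667)·(-1.1667) + (-3.1667)·(-3.1667)) / 5 = 44.8333/5 = 8.9667
  S[U,V] = ((3.8333)·(2.1667) + (2.8333)·(0.1667) + (0.8333)·(-4.8333) + (-3.1667)·(0.1667) + (-1.1667)·(2.1667) + (-3.1667)·(0.1667)) / 5 = 1.1667/5 = 0.2333
  S[V,V] = ((2.1667)·(2.1667) + (0.1667)·(0.1667) + (-4.8333)·(-4.8333) + (0.1667)·(0.1667) + (2.1667)·(2.1667) + (0.1667)·(0.1667)) / 5 = 32.8333/5 = 6.5667

S is symmetric (S[j,i] = S[i,j]). Assembling:

S = [[8.9667, 0.2333],
 [0.2333, 6.5667]]


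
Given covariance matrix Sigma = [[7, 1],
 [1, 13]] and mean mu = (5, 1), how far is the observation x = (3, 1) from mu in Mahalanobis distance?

Step 1 — centre the observation: (x - mu) = (-2, 0).

Step 2 — invert Sigma. det(Sigma) = 7·13 - (1)² = 90.
  Sigma^{-1} = (1/det) · [[d, -b], [-b, a]] = [[0.1444, -0.0111],
 [-0.0111, 0.0778]].

Step 3 — form the quadratic (x - mu)^T · Sigma^{-1} · (x - mu):
  Sigma^{-1} · (x - mu) = (-0.2889, 0.0222).
  (x - mu)^T · [Sigma^{-1} · (x - mu)] = (-2)·(-0.2889) + (0)·(0.0222) = 0.5778.

Step 4 — take square root: d = √(0.5778) ≈ 0.7601.

d(x, mu) = √(0.5778) ≈ 0.7601


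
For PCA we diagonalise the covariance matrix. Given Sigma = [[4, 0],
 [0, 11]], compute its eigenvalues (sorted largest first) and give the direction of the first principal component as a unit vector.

Step 1 — characteristic polynomial of 2×2 Sigma:
  det(Sigma - λI) = λ² - trace · λ + det = 0.
  trace = 4 + 11 = 15, det = 4·11 - (0)² = 44.
Step 2 — discriminant:
  Δ = trace² - 4·det = 225 - 176 = 49.
Step 3 — eigenvalues:
  λ = (trace ± √Δ)/2 = (15 ± 7)/2,
  λ_1 = 11,  λ_2 = 4.

Step 4 — unit eigenvector for λ_1: Sigma is diagonal, so its eigenvectors are the coordinate axes. λ_1 = 11 is the diagonal entry on the second coordinate axis, hence
  v_1 = (0, 1) (||v_1|| = 1).

λ_1 = 11,  λ_2 = 4;  v_1 ≈ (0, 1)


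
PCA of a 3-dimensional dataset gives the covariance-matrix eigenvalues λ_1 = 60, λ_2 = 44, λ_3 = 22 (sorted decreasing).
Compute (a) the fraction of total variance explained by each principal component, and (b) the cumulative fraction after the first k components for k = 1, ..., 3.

Step 1 — total variance = trace(Sigma) = Σ λ_i = 60 + 44 + 22 = 126.

Step 2 — fraction explained by component i = λ_i / Σ λ:
  PC1: 60/126 = 0.4762
  PC2: 44/126 = 0.3492
  PC3: 22/126 = 0.1746

Step 3 — cumulative fraction after k components = (λ_1 + ... + λ_k) / Σ λ:
  k = 1: 60/126 = 0.4762
  k = 2: (60 + 44)/126 = 104/126 = 0.8254
  k = 3: (60 + 44 + 22)/126 = 126/126 = 1

Summary (fraction, with percent):

explained: PC1 0.4762 (47.62%), PC2 0.3492 (34.92%), PC3 0.1746 (17.46%);  cumulative: 0.4762, 0.8254, 1


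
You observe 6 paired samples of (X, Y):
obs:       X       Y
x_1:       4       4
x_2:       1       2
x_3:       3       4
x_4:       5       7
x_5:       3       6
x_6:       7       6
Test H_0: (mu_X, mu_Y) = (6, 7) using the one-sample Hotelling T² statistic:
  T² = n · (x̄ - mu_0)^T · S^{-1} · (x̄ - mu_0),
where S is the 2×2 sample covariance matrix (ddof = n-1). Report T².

Step 1 — sample mean vector:
  mean(X) = (4 + 1 + 3 + 5 + 3 + 7) / 6 = 23/6 = 3.8333
  mean(Y) = (4 + 2 + 4 + 7 + 6 + 6) / 6 = 29/6 = 4.8333
  x̄ = (3.8333, 4.8333),  deviation x̄ - mu_0 = (3.8333, 4.8333) - (6, 7) = (-2.1667, -2.1667).

Step 2 — sample covariance matrix, S[i,j] = (1/(n-1)) · Σ_k (x_{k,i} - mean_i) · (x_{k,j} - mean_j), divisor n-1 = 5:
  S[X,X] = ((0.1667)·(0.1667) + (-2.8333)·(-2.8333) + (-0.8333)·(-0.8333) + (1.1667)·(1.1667) + (-0.8333)·(-0.8333) + (3.1667)·(3.1667)) / 5 = 20.8333/5 = 4.1667
  S[X,Y] = ((0.1667)·(-0.8333) + (-2.8333)·(-2.8333) + (-0.8333)·(-0.8333) + (1.1667)·(2.1667) + (-0.8333)·(1.1667) + (3.1667)·(1.1667)) / 5 = 13.8333/5 = 2.7667
  S[Y,Y] = ((-0.8333)·(-0.8333) + (-2.8333)·(-2.8333) + (-0.8333)·(-0.8333) + (2.1667)·(2.1667) + (1.1667)·(1.1667) + (1.1667)·(1.1667)) / 5 = 16.8333/5 = 3.3667
  S = [[4.1667, 2.7667],
 [2.7667, 3.3667]].

Step 3 — invert S. det(S) = 4.1667·3.3667 - (2.7667)² = 6.3733.
  S^{-1} = (1/det) · [[d, -b], [-b, a]] = [[0.5282, -0.4341],
 [-0.4341, 0.6538]].

Step 4 — quadratic form (x̄ - mu_0)^T · S^{-1} · (x̄ - mu_0):
  S^{-1} · (x̄ - mu_0) = (-0.204, -0.4759),
  (x̄ - mu_0)^T · [...] = (-2.1667)·(-0.204) + (-2.1667)·(-0.4759) = 1.4732.

Step 5 — scale by n: T² = 6 · 1.4732 = 8.8389.

T² ≈ 8.8389


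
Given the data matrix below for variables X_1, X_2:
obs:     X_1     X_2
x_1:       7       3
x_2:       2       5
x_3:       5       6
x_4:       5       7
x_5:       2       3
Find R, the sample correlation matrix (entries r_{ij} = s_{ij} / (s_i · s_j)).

Step 1 — column means:
  mean(X_1) = (7 + 2 + 5 + 5 + 2) / 5 = 21/5 = 4.2
  mean(X_2) = (3 + 5 + 6 + 7 + 3) / 5 = 24/5 = 4.8

Step 2 — sample variances and covariances s[i,j] = (1/(n-1)) · Σ_k (x_{k,i} - mean_i) · (x_{k,j} - mean_j), with n-1 = 4:
  s[X_1,X_1] = ((2.8)·(2.8) + (-2.2)·(-2.2) + (0.8)·(0.8) + (0.8)·(0.8) + (-2.2)·(-2.2)) / 4 = 18.8/4 = 4.7
  s[X_1,X_2] = ((2.8)·(-1.8) + (-2.2)·(0.2) + (0.8)·(1.2) + (0.8)·(2.2) + (-2.2)·(-1.8)) / 4 = 1.2/4 = 0.3
  s[X_2,X_2] = ((-1.8)·(-1.8) + (0.2)·(0.2) + (1.2)·(1.2) + (2.2)·(2.2) + (-1.8)·(-1.8)) / 4 = 12.8/4 = 3.2
  Sample standard deviations s_i = √(s[i,i]):
  s(X_1) = √(4.7) = 2.1679
  s(X_2) = √(3.2) = 1.7889

Step 3 — r_{ij} = s_{ij} / (s_i · s_j):
  r[X_1,X_1] = 1 (diagonal).
  r[X_1,X_2] = 0.3 / (2.1679 · 1.7889) = 0.3 / 3.8781 = 0.0774
  r[X_2,X_2] = 1 (diagonal).

R is symmetric with unit diagonal. Assembling:

R = [[1, 0.0774],
 [0.0774, 1]]


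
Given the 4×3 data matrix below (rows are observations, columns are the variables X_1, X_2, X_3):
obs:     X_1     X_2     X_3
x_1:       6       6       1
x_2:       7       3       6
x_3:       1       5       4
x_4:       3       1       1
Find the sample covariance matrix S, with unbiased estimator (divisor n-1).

Step 1 — column means:
  mean(X_1) = (6 + 7 + 1 + 3) / 4 = 17/4 = 4.25
  mean(X_2) = (6 + 3 + 5 + 1) / 4 = 15/4 = 3.75
  mean(X_3) = (1 + 6 + 4 + 1) / 4 = 12/4 = 3

Step 2 — sample covariance S[i,j] = (1/(n-1)) · Σ_k (x_{k,i} - mean_i) · (x_{k,j} - mean_j), with n-1 = 3.
  S[X_1,X_1] = ((1.75)·(1.75) + (2.75)·(2.75) + (-3.25)·(-3.25) + (-1.25)·(-1.25)) / 3 = 22.75/3 = 7.5833
  S[X_1,X_2] = ((1.75)·(2.25) + (2.75)·(-0.75) + (-3.25)·(1.25) + (-1.25)·(-2.75)) / 3 = 1.25/3 = 0.4167
  S[X_1,X_3] = ((1.75)·(-2) + (2.75)·(3) + (-3.25)·(1) + (-1.25)·(-2)) / 3 = 4/3 = 1.3333
  S[X_2,X_2] = ((2.25)·(2.25) + (-0.75)·(-0.75) + (1.25)·(1.25) + (-2.75)·(-2.75)) / 3 = 14.75/3 = 4.9167
  S[X_2,X_3] = ((2.25)·(-2) + (-0.75)·(3) + (1.25)·(1) + (-2.75)·(-2)) / 3 = 0/3 = 0
  S[X_3,X_3] = ((-2)·(-2) + (3)·(3) + (1)·(1) + (-2)·(-2)) / 3 = 18/3 = 6

S is symmetric (S[j,i] = S[i,j]). Assembling:

S = [[7.5833, 0.4167, 1.3333],
 [0.4167, 4.9167, 0],
 [1.3333, 0, 6]]


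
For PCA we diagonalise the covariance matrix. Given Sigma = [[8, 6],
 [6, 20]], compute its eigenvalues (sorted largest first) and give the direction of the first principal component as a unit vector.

Step 1 — characteristic polynomial of 2×2 Sigma:
  det(Sigma - λI) = λ² - trace · λ + det = 0.
  trace = 8 + 20 = 28, det = 8·20 - (6)² = 124.
Step 2 — discriminant:
  Δ = trace² - 4·det = 784 - 496 = 288.
Step 3 — eigenvalues:
  λ = (trace ± √Δ)/2 = (28 ± 16.9706)/2,
  λ_1 = 22.4853,  λ_2 = 5.5147.

Step 4 — unit eigenvector for λ_1: solve (Sigma - λ_1 I)v = 0. First row:
  (8 - 22.4853)·v_x + (6)·v_y = 0, i.e. (-14.4853)·v_x + (6)·v_y = 0,
  so v ∝ (b, λ_1 - a) = (6, 14.4853) = u.
  ||u|| = √((6)² + (14.4853)²) = √(245.8234) ≈ 15.6788,
  v_1 = u/||u|| ≈ (0.3827, 0.9239) (||v_1|| = 1).

λ_1 = 22.4853,  λ_2 = 5.5147;  v_1 ≈ (0.3827, 0.9239)


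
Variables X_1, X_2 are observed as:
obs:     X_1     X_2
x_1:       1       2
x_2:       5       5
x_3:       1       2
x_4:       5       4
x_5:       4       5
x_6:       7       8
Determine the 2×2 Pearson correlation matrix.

Step 1 — column means:
  mean(X_1) = (1 + 5 + 1 + 5 + 4 + 7) / 6 = 23/6 = 3.8333
  mean(X_2) = (2 + 5 + 2 + 4 + 5 + 8) / 6 = 26/6 = 4.3333

Step 2 — sample variances and covariances s[i,j] = (1/(n-1)) · Σ_k (x_{k,i} - mean_i) · (x_{k,j} - mean_j), with n-1 = 5:
  s[X_1,X_1] = ((-2.8333)·(-2.8333) + (1.1667)·(1.1667) + (-2.8333)·(-2.8333) + (1.1667)·(1.1667) + (0.1667)·(0.1667) + (3.1667)·(3.1667)) / 5 = 28.8333/5 = 5.7667
  s[X_1,X_2] = ((-2.8333)·(-2.3333) + (1.1667)·(0.6667) + (-2.8333)·(-2.3333) + (1.1667)·(-0.3333) + (0.1667)·(0.6667) + (3.1667)·(3.6667)) / 5 = 25.3333/5 = 5.0667
  s[X_2,X_2] = ((-2.3333)·(-2.3333) + (0.6667)·(0.6667) + (-2.3333)·(-2.3333) + (-0.3333)·(-0.3333) + (0.6667)·(0.6667) + (3.6667)·(3.6667)) / 5 = 25.3333/5 = 5.0667
  Sample standard deviations s_i = √(s[i,i]):
  s(X_1) = √(5.7667) = 2.4014
  s(X_2) = √(5.0667) = 2.2509

Step 3 — r_{ij} = s_{ij} / (s_i · s_j):
  r[X_1,X_1] = 1 (diagonal).
  r[X_1,X_2] = 5.0667 / (2.4014 · 2.2509) = 5.0667 / 5.4053 = 0.9373
  r[X_2,X_2] = 1 (diagonal).

R is symmetric with unit diagonal. Assembling:

R = [[1, 0.9373],
 [0.9373, 1]]


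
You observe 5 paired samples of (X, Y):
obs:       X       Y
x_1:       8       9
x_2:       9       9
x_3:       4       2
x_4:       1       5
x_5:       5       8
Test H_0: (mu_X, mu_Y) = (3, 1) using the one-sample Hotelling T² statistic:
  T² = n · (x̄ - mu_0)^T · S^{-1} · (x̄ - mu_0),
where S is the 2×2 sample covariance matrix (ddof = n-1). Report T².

Step 1 — sample mean vector:
  mean(X) = (8 + 9 + 4 + 1 + 5) / 5 = 27/5 = 5.4
  mean(Y) = (9 + 9 + 2 + 5 + 8) / 5 = 33/5 = 6.6
  x̄ = (5.4, 6.6),  deviation x̄ - mu_0 = (5.4, 6.6) - (3, 1) = (2.4, 5.6).

Step 2 — sample covariance matrix, S[i,j] = (1/(n-1)) · Σ_k (x_{k,i} - mean_i) · (x_{k,j} - mean_j), divisor n-1 = 4:
  S[X,X] = ((2.6)·(2.6) + (3.6)·(3.6) + (-1.4)·(-1.4) + (-4.4)·(-4.4) + (-0.4)·(-0.4)) / 4 = 41.2/4 = 10.3
  S[X,Y] = ((2.6)·(2.4) + (3.6)·(2.4) + (-1.4)·(-4.6) + (-4.4)·(-1.6) + (-0.4)·(1.4)) / 4 = 27.8/4 = 6.95
  S[Y,Y] = ((2.4)·(2.4) + (2.4)·(2.4) + (-4.6)·(-4.6) + (-1.6)·(-1.6) + (1.4)·(1.4)) / 4 = 37.2/4 = 9.3
  S = [[10.3, 6.95],
 [6.95, 9.3]].

Step 3 — invert S. det(S) = 10.3·9.3 - (6.95)² = 47.4875.
  S^{-1} = (1/det) · [[d, -b], [-b, a]] = [[0.1958, -0.1464],
 [-0.1464, 0.2169]].

Step 4 — quadratic form (x̄ - mu_0)^T · S^{-1} · (x̄ - mu_0):
  S^{-1} · (x̄ - mu_0) = (-0.3496, 0.8634),
  (x̄ - mu_0)^T · [...] = (2.4)·(-0.3496) + (5.6)·(0.8634) = 3.996.

Step 5 — scale by n: T² = 5 · 3.996 = 19.98.

T² ≈ 19.98


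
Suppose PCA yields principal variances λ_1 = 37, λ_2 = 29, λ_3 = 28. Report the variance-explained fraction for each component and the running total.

Step 1 — total variance = trace(Sigma) = Σ λ_i = 37 + 29 + 28 = 94.

Step 2 — fraction explained by component i = λ_i / Σ λ:
  PC1: 37/94 = 0.3936
  PC2: 29/94 = 0.3085
  PC3: 28/94 = 0.2979

Step 3 — cumulative fraction after k components = (λ_1 + ... + λ_k) / Σ λ:
  k = 1: 37/94 = 0.3936
  k = 2: (37 + 29)/94 = 66/94 = 0.7021
  k = 3: (37 + 29 + 28)/94 = 94/94 = 1

Summary (fraction, with percent):

explained: PC1 0.3936 (39.36%), PC2 0.3085 (30.85%), PC3 0.2979 (29.79%);  cumulative: 0.3936, 0.7021, 1


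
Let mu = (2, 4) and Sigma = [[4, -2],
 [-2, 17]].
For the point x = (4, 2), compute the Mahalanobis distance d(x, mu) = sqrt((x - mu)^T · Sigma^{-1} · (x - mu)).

Step 1 — centre the observation: (x - mu) = (2, -2).

Step 2 — invert Sigma. det(Sigma) = 4·17 - (-2)² = 64.
  Sigma^{-1} = (1/det) · [[d, -b], [-b, a]] = [[0.2656, 0.0312],
 [0.0312, 0.0625]].

Step 3 — form the quadratic (x - mu)^T · Sigma^{-1} · (x - mu):
  Sigma^{-1} · (x - mu) = (0.4688, -0.0625).
  (x - mu)^T · [Sigma^{-1} · (x - mu)] = (2)·(0.4688) + (-2)·(-0.0625) = 1.0625.

Step 4 — take square root: d = √(1.0625) ≈ 1.0308.

d(x, mu) = √(1.0625) ≈ 1.0308


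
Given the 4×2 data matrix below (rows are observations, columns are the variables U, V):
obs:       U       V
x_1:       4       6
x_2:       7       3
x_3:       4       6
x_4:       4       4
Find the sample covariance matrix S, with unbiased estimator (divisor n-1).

Step 1 — column means:
  mean(U) = (4 + 7 + 4 + 4) / 4 = 19/4 = 4.75
  mean(V) = (6 + 3 + 6 + 4) / 4 = 19/4 = 4.75

Step 2 — sample covariance S[i,j] = (1/(n-1)) · Σ_k (x_{k,i} - mean_i) · (x_{k,j} - mean_j), with n-1 = 3.
  S[U,U] = ((-0.75)·(-0.75) + (2.25)·(2.25) + (-0.75)·(-0.75) + (-0.75)·(-0.75)) / 3 = 6.75/3 = 2.25
  S[U,V] = ((-0.75)·(1.25) + (2.25)·(-1.75) + (-0.75)·(1.25) + (-0.75)·(-0.75)) / 3 = -5.25/3 = -1.75
  S[V,V] = ((1.25)·(1.25) + (-1.75)·(-1.75) + (1.25)·(1.25) + (-0.75)·(-0.75)) / 3 = 6.75/3 = 2.25

S is symmetric (S[j,i] = S[i,j]). Assembling:

S = [[2.25, -1.75],
 [-1.75, 2.25]]


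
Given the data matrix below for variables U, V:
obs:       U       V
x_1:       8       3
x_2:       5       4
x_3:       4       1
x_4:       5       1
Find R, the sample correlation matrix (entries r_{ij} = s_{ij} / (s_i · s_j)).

Step 1 — column means:
  mean(U) = (8 + 5 + 4 + 5) / 4 = 22/4 = 5.5
  mean(V) = (3 + 4 + 1 + 1) / 4 = 9/4 = 2.25

Step 2 — sample variances and covariances s[i,j] = (1/(n-1)) · Σ_k (x_{k,i} - mean_i) · (x_{k,j} - mean_j), with n-1 = 3:
  s[U,U] = ((2.5)·(2.5) + (-0.5)·(-0.5) + (-1.5)·(-1.5) + (-0.5)·(-0.5)) / 3 = 9/3 = 3
  s[U,V] = ((2.5)·(0.75) + (-0.5)·(1.75) + (-1.5)·(-1.25) + (-0.5)·(-1.25)) / 3 = 3.5/3 = 1.1667
  s[V,V] = ((0.75)·(0.75) + (1.75)·(1.75) + (-1.25)·(-1.25) + (-1.25)·(-1.25)) / 3 = 6.75/3 = 2.25
  Sample standard deviations s_i = √(s[i,i]):
  s(U) = √(3) = 1.7321
  s(V) = √(2.25) = 1.5

Step 3 — r_{ij} = s_{ij} / (s_i · s_j):
  r[U,U] = 1 (diagonal).
  r[U,V] = 1.1667 / (1.7321 · 1.5) = 1.1667 / 2.5981 = 0.4491
  r[V,V] = 1 (diagonal).

R is symmetric with unit diagonal. Assembling:

R = [[1, 0.4491],
 [0.4491, 1]]


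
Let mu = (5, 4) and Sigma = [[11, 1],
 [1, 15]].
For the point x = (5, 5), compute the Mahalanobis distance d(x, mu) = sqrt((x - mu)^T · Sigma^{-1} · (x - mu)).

Step 1 — centre the observation: (x - mu) = (0, 1).

Step 2 — invert Sigma. det(Sigma) = 11·15 - (1)² = 164.
  Sigma^{-1} = (1/det) · [[d, -b], [-b, a]] = [[0.0915, -0.0061],
 [-0.0061, 0.0671]].

Step 3 — form the quadratic (x - mu)^T · Sigma^{-1} · (x - mu):
  Sigma^{-1} · (x - mu) = (-0.0061, 0.0671).
  (x - mu)^T · [Sigma^{-1} · (x - mu)] = (0)·(-0.0061) + (1)·(0.0671) = 0.0671.

Step 4 — take square root: d = √(0.0671) ≈ 0.259.

d(x, mu) = √(0.0671) ≈ 0.259


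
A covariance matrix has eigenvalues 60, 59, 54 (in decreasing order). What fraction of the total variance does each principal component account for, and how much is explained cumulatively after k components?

Step 1 — total variance = trace(Sigma) = Σ λ_i = 60 + 59 + 54 = 173.

Step 2 — fraction explained by component i = λ_i / Σ λ:
  PC1: 60/173 = 0.3468
  PC2: 59/173 = 0.341
  PC3: 54/173 = 0.3121

Step 3 — cumulative fraction after k components = (λ_1 + ... + λ_k) / Σ λ:
  k = 1: 60/173 = 0.3468
  k = 2: (60 + 59)/173 = 119/173 = 0.6879
  k = 3: (60 + 59 + 54)/173 = 173/173 = 1

Summary (fraction, with percent):

explained: PC1 0.3468 (34.68%), PC2 0.341 (34.1%), PC3 0.3121 (31.21%);  cumulative: 0.3468, 0.6879, 1


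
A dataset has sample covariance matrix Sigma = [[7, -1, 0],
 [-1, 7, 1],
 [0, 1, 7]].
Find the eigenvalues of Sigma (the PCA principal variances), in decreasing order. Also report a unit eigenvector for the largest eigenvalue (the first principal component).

Step 1 — characteristic polynomial p(λ) = det(λI - Sigma) = λ³ - tr·λ² + c_1·λ - det, where tr = trace, c_1 = sum of the principal 2×2 minors, det = det(Sigma):
  tr = 7 + 7 + 7 = 21,
  c_1 = (7·7 - (-1)²) + (7·7 - (0)²) + (7·7 - (1)²) = 48 + 49 + 48 = 145,
  det = 7·(7·7 - (1)²) - (-1)·((-1)·7 - (1)·(0)) + (0)·((-1)·(1) - 7·(0)) = 7·(48) - (-1)·(-7) + (0)·(-1) = 329.
  So p(λ) = λ³ - 21λ² + 145λ - 329.
Step 2 — look for an integer root (rational root theorem: any rational root is an integer divisor of 329). Testing λ = 7:
  p(7) = 343 - 1029 + 1015 - 329 = 0  ✓
  Dividing out (λ - 7): p(λ) = (λ - 7)(λ² - 14λ + 47).
Step 3 — remaining eigenvalues from the quadratic λ² - 14λ + 47 = 0:
  Δ = 14² - 4·47 = 196 - 188 = 8,  λ = (14 ± √8)/2 = (14 ± 2.8284)/2 ≈ 8.4142 or 5.5858.
  Sorted: λ_1 = 8.4142,  λ_2 = 7,  λ_3 = 5.5858  (check: sum = 21 = tr ✓).

Step 4 — unit eigenvector for λ_1 ≈ 8.4142: v spans the null space of (Sigma - λ_1 I), whose rows are
  r_1 = (-1.4142, -1, 0),  r_2 = (-1, -1.4142, 1),  r_3 = (0, 1, -1.4142).
  v is orthogonal to every row, so take v ∝ r_1 × r_2 = ((-1)·(1) - (0)·(-1.4142), (0)·(-1) - (-1.4142)·(1), (-1.4142)·(-1.4142) - (-1)·(-1)) ≈ (-1, 1.4142, 1).
  Rescale (multiply by -1 so the first nonzero entry is positive): u = (1, -1.4142, -1).
  ||u|| = √((1)² + (-1.4142)² + (-1)²) = √(4) ≈ 2,  v_1 = u/||u|| ≈ (0.5, -0.7071, -0.5) (||v_1|| = 1).

λ_1 = 8.4142,  λ_2 = 7,  λ_3 = 5.5858;  v_1 ≈ (0.5, -0.7071, -0.5)


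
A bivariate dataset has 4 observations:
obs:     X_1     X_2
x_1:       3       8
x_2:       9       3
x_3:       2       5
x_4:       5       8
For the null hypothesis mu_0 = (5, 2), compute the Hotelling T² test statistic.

Step 1 — sample mean vector:
  mean(X_1) = (3 + 9 + 2 + 5) / 4 = 19/4 = 4.75
  mean(X_2) = (8 + 3 + 5 + 8) / 4 = 24/4 = 6
  x̄ = (4.75, 6),  deviation x̄ - mu_0 = (4.75, 6) - (5, 2) = (-0.25, 4).

Step 2 — sample covariance matrix, S[i,j] = (1/(n-1)) · Σ_k (x_{k,i} - mean_i) · (x_{k,j} - mean_j), divisor n-1 = 3:
  S[X_1,X_1] = ((-1.75)·(-1.75) + (4.25)·(4.25) + (-2.75)·(-2.75) + (0.25)·(0.25)) / 3 = 28.75/3 = 9.5833
  S[X_1,X_2] = ((-1.75)·(2) + (4.25)·(-3) + (-2.75)·(-1) + (0.25)·(2)) / 3 = -13/3 = -4.3333
  S[X_2,X_2] = ((2)·(2) + (-3)·(-3) + (-1)·(-1) + (2)·(2)) / 3 = 18/3 = 6
  S = [[9.5833, -4.3333],
 [-4.3333, 6]].

Step 3 — invert S. det(S) = 9.5833·6 - (-4.3333)² = 38.7222.
  S^{-1} = (1/det) · [[d, -b], [-b, a]] = [[0.1549, 0.1119],
 [0.1119, 0.2475]].

Step 4 — quadratic form (x̄ - mu_0)^T · S^{-1} · (x̄ - mu_0):
  S^{-1} · (x̄ - mu_0) = (0.4089, 0.962),
  (x̄ - mu_0)^T · [...] = (-0.25)·(0.4089) + (4)·(0.962) = 3.7457.

Step 5 — scale by n: T² = 4 · 3.7457 = 14.9828.

T² ≈ 14.9828


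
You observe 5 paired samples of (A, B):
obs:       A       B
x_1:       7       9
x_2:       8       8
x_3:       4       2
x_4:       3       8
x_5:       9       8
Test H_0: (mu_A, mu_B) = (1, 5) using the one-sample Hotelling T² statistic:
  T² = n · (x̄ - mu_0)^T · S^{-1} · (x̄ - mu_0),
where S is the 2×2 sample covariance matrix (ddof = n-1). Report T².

Step 1 — sample mean vector:
  mean(A) = (7 + 8 + 4 + 3 + 9) / 5 = 31/5 = 6.2
  mean(B) = (9 + 8 + 2 + 8 + 8) / 5 = 35/5 = 7
  x̄ = (6.2, 7),  deviation x̄ - mu_0 = (6.2, 7) - (1, 5) = (5.2, 2).

Step 2 — sample covariance matrix, S[i,j] = (1/(n-1)) · Σ_k (x_{k,i} - mean_i) · (x_{k,j} - mean_j), divisor n-1 = 4:
  S[A,A] = ((0.8)·(0.8) + (1.8)·(1.8) + (-2.2)·(-2.2) + (-3.2)·(-3.2) + (2.8)·(2.8)) / 4 = 26.8/4 = 6.7
  S[A,B] = ((0.8)·(2) + (1.8)·(1) + (-2.2)·(-5) + (-3.2)·(1) + (2.8)·(1)) / 4 = 14/4 = 3.5
  S[B,B] = ((2)·(2) + (1)·(1) + (-5)·(-5) + (1)·(1) + (1)·(1)) / 4 = 32/4 = 8
  S = [[6.7, 3.5],
 [3.5, 8]].

Step 3 — invert S. det(S) = 6.7·8 - (3.5)² = 41.35.
  S^{-1} = (1/det) · [[d, -b], [-b, a]] = [[0.1935, -0.0846],
 [-0.0846, 0.162]].

Step 4 — quadratic form (x̄ - mu_0)^T · S^{-1} · (x̄ - mu_0):
  S^{-1} · (x̄ - mu_0) = (0.8368, -0.1161),
  (x̄ - mu_0)^T · [...] = (5.2)·(0.8368) + (2)·(-0.1161) = 4.119.

Step 5 — scale by n: T² = 5 · 4.119 = 20.5949.

T² ≈ 20.5949


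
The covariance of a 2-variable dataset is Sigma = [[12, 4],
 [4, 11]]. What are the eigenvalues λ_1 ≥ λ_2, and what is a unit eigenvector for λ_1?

Step 1 — characteristic polynomial of 2×2 Sigma:
  det(Sigma - λI) = λ² - trace · λ + det = 0.
  trace = 12 + 11 = 23, det = 12·11 - (4)² = 116.
Step 2 — discriminant:
  Δ = trace² - 4·det = 529 - 464 = 65.
Step 3 — eigenvalues:
  λ = (trace ± √Δ)/2 = (23 ± 8.0623)/2,
  λ_1 = 15.5311,  λ_2 = 7.4689.

Step 4 — unit eigenvector for λ_1: solve (Sigma - λ_1 I)v = 0. First row:
  (12 - 15.5311)·v_x + (4)·v_y = 0, i.e. (-3.5311)·v_x + (4)·v_y = 0,
  so v ∝ (b, λ_1 - a) = (4, 3.5311) = u.
  ||u|| = √((4)² + (3.5311)²) = √(28.4689) ≈ 5.3356,
  v_1 = u/||u|| ≈ (0.7497, 0.6618) (||v_1|| = 1).

λ_1 = 15.5311,  λ_2 = 7.4689;  v_1 ≈ (0.7497, 0.6618)


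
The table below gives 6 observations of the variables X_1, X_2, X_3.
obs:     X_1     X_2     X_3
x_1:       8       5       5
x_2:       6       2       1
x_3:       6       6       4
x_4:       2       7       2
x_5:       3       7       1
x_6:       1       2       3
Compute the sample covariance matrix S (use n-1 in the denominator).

Step 1 — column means:
  mean(X_1) = (8 + 6 + 6 + 2 + 3 + 1) / 6 = 26/6 = 4.3333
  mean(X_2) = (5 + 2 + 6 + 7 + 7 + 2) / 6 = 29/6 = 4.8333
  mean(X_3) = (5 + 1 + 4 + 2 + 1 + 3) / 6 = 16/6 = 2.6667

Step 2 — sample covariance S[i,j] = (1/(n-1)) · Σ_k (x_{k,i} - mean_i) · (x_{k,j} - mean_j), with n-1 = 5.
  S[X_1,X_1] = ((3.6667)·(3.6667) + (1.6667)·(1.6667) + (1.6667)·(1.6667) + (-2.3333)·(-2.3333) + (-1.3333)·(-1.3333) + (-3.3333)·(-3.3333)) / 5 = 37.3333/5 = 7.4667
  S[X_1,X_2] = ((3.6667)·(0.1667) + (1.6667)·(-2.8333) + (1.6667)·(1.1667) + (-2.3333)·(2.1667) + (-1.3333)·(2.1667) + (-3.3333)·(-2.8333)) / 5 = -0.6667/5 = -0.1333
  S[X_1,X_3] = ((3.6667)·(2.3333) + (1.6667)·(-1.6667) + (1.6667)·(1.3333) + (-2.3333)·(-0.6667) + (-1.3333)·(-1.6667) + (-3.3333)·(0.3333)) / 5 = 10.6667/5 = 2.1333
  S[X_2,X_2] = ((0.1667)·(0.1667) + (-2.8333)·(-2.8333) + (1.1667)·(1.1667) + (2.1667)·(2.1667) + (2.1667)·(2.1667) + (-2.8333)·(-2.8333)) / 5 = 26.8333/5 = 5.3667
  S[X_2,X_3] = ((0.1667)·(2.3333) + (-2.8333)·(-1.6667) + (1.1667)·(1.3333) + (2.1667)·(-0.6667) + (2.1667)·(-1.6667) + (-2.8333)·(0.3333)) / 5 = 0.6667/5 = 0.1333
  S[X_3,X_3] = ((2.3333)·(2.3333) + (-1.6667)·(-1.6667) + (1.3333)·(1.3333) + (-0.6667)·(-0.6667) + (-1.6667)·(-1.6667) + (0.3333)·(0.3333)) / 5 = 13.3333/5 = 2.6667

S is symmetric (S[j,i] = S[i,j]). Assembling:

S = [[7.4667, -0.1333, 2.1333],
 [-0.1333, 5.3667, 0.1333],
 [2.1333, 0.1333, 2.6667]]


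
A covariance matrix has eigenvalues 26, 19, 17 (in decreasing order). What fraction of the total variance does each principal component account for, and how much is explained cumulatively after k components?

Step 1 — total variance = trace(Sigma) = Σ λ_i = 26 + 19 + 17 = 62.

Step 2 — fraction explained by component i = λ_i / Σ λ:
  PC1: 26/62 = 0.4194
  PC2: 19/62 = 0.3065
  PC3: 17/62 = 0.2742

Step 3 — cumulative fraction after k components = (λ_1 + ... + λ_k) / Σ λ:
  k = 1: 26/62 = 0.4194
  k = 2: (26 + 19)/62 = 45/62 = 0.7258
  k = 3: (26 + 19 + 17)/62 = 62/62 = 1

Summary (fraction, with percent):

explained: PC1 0.4194 (41.94%), PC2 0.3065 (30.65%), PC3 0.2742 (27.42%);  cumulative: 0.4194, 0.7258, 1


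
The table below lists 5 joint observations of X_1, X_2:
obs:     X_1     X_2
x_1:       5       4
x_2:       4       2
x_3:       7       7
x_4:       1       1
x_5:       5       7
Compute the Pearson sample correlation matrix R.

Step 1 — column means:
  mean(X_1) = (5 + 4 + 7 + 1 + 5) / 5 = 22/5 = 4.4
  mean(X_2) = (4 + 2 + 7 + 1 + 7) / 5 = 21/5 = 4.2

Step 2 — sample variances and covariances s[i,j] = (1/(n-1)) · Σ_k (x_{k,i} - mean_i) · (x_{k,j} - mean_j), with n-1 = 4:
  s[X_1,X_1] = ((0.6)·(0.6) + (-0.4)·(-0.4) + (2.6)·(2.6) + (-3.4)·(-3.4) + (0.6)·(0.6)) / 4 = 19.2/4 = 4.8
  s[X_1,X_2] = ((0.6)·(-0.2) + (-0.4)·(-2.2) + (2.6)·(2.8) + (-3.4)·(-3.2) + (0.6)·(2.8)) / 4 = 20.6/4 = 5.15
  s[X_2,X_2] = ((-0.2)·(-0.2) + (-2.2)·(-2.2) + (2.8)·(2.8) + (-3.2)·(-3.2) + (2.8)·(2.8)) / 4 = 30.8/4 = 7.7
  Sample standard deviations s_i = √(s[i,i]):
  s(X_1) = √(4.8) = 2.1909
  s(X_2) = √(7.7) = 2.7749

Step 3 — r_{ij} = s_{ij} / (s_i · s_j):
  r[X_1,X_1] = 1 (diagonal).
  r[X_1,X_2] = 5.15 / (2.1909 · 2.7749) = 5.15 / 6.0795 = 0.8471
  r[X_2,X_2] = 1 (diagonal).

R is symmetric with unit diagonal. Assembling:

R = [[1, 0.8471],
 [0.8471, 1]]


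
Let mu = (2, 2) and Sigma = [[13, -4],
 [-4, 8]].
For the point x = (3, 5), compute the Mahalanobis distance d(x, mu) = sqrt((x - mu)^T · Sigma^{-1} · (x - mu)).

Step 1 — centre the observation: (x - mu) = (1, 3).

Step 2 — invert Sigma. det(Sigma) = 13·8 - (-4)² = 88.
  Sigma^{-1} = (1/det) · [[d, -b], [-b, a]] = [[0.0909, 0.0455],
 [0.0455, 0.1477]].

Step 3 — form the quadratic (x - mu)^T · Sigma^{-1} · (x - mu):
  Sigma^{-1} · (x - mu) = (0.2273, 0.4886).
  (x - mu)^T · [Sigma^{-1} · (x - mu)] = (1)·(0.2273) + (3)·(0.4886) = 1.6932.

Step 4 — take square root: d = √(1.6932) ≈ 1.3012.

d(x, mu) = √(1.6932) ≈ 1.3012


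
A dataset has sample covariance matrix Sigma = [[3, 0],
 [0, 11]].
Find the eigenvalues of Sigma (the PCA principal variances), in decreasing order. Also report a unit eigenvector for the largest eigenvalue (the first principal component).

Step 1 — characteristic polynomial of 2×2 Sigma:
  det(Sigma - λI) = λ² - trace · λ + det = 0.
  trace = 3 + 11 = 14, det = 3·11 - (0)² = 33.
Step 2 — discriminant:
  Δ = trace² - 4·det = 196 - 132 = 64.
Step 3 — eigenvalues:
  λ = (trace ± √Δ)/2 = (14 ± 8)/2,
  λ_1 = 11,  λ_2 = 3.

Step 4 — unit eigenvector for λ_1: Sigma is diagonal, so its eigenvectors are the coordinate axes. λ_1 = 11 is the diagonal entry on the second coordinate axis, hence
  v_1 = (0, 1) (||v_1|| = 1).

λ_1 = 11,  λ_2 = 3;  v_1 ≈ (0, 1)


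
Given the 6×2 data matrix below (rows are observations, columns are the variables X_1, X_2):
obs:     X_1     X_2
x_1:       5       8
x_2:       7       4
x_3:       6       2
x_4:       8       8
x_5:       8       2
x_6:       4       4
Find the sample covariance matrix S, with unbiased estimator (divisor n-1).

Step 1 — column means:
  mean(X_1) = (5 + 7 + 6 + 8 + 8 + 4) / 6 = 38/6 = 6.3333
  mean(X_2) = (8 + 4 + 2 + 8 + 2 + 4) / 6 = 28/6 = 4.6667

Step 2 — sample covariance S[i,j] = (1/(n-1)) · Σ_k (x_{k,i} - mean_i) · (x_{k,j} - mean_j), with n-1 = 5.
  S[X_1,X_1] = ((-1.3333)·(-1.3333) + (0.6667)·(0.6667) + (-0.3333)·(-0.3333) + (1.6667)·(1.6667) + (1.6667)·(1.6667) + (-2.3333)·(-2.3333)) / 5 = 13.3333/5 = 2.6667
  S[X_1,X_2] = ((-1.3333)·(3.3333) + (0.6667)·(-0.6667) + (-0.3333)·(-2.6667) + (1.6667)·(3.3333) + (1.6667)·(-2.6667) + (-2.3333)·(-0.6667)) / 5 = -1.3333/5 = -0.2667
  S[X_2,X_2] = ((3.3333)·(3.3333) + (-0.6667)·(-0.6667) + (-2.6667)·(-2.6667) + (3.3333)·(3.3333) + (-2.6667)·(-2.6667) + (-0.6667)·(-0.6667)) / 5 = 37.3333/5 = 7.4667

S is symmetric (S[j,i] = S[i,j]). Assembling:

S = [[2.6667, -0.2667],
 [-0.2667, 7.4667]]


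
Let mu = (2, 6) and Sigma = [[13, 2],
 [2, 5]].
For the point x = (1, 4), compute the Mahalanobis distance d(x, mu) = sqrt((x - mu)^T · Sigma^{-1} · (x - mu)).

Step 1 — centre the observation: (x - mu) = (-1, -2).

Step 2 — invert Sigma. det(Sigma) = 13·5 - (2)² = 61.
  Sigma^{-1} = (1/det) · [[d, -b], [-b, a]] = [[0.082, -0.0328],
 [-0.0328, 0.2131]].

Step 3 — form the quadratic (x - mu)^T · Sigma^{-1} · (x - mu):
  Sigma^{-1} · (x - mu) = (-0.0164, -0.3934).
  (x - mu)^T · [Sigma^{-1} · (x - mu)] = (-1)·(-0.0164) + (-2)·(-0.3934) = 0.8033.

Step 4 — take square root: d = √(0.8033) ≈ 0.8963.

d(x, mu) = √(0.8033) ≈ 0.8963


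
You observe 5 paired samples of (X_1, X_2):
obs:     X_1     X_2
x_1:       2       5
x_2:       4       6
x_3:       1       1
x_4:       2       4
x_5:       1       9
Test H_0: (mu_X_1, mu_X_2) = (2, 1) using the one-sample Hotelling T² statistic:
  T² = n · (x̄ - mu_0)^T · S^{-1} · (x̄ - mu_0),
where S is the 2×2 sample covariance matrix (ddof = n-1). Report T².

Step 1 — sample mean vector:
  mean(X_1) = (2 + 4 + 1 + 2 + 1) / 5 = 10/5 = 2
  mean(X_2) = (5 + 6 + 1 + 4 + 9) / 5 = 25/5 = 5
  x̄ = (2, 5),  deviation x̄ - mu_0 = (2, 5) - (2, 1) = (0, 4).

Step 2 — sample covariance matrix, S[i,j] = (1/(n-1)) · Σ_k (x_{k,i} - mean_i) · (x_{k,j} - mean_j), divisor n-1 = 4:
  S[X_1,X_1] = ((0)·(0) + (2)·(2) + (-1)·(-1) + (0)·(0) + (-1)·(-1)) / 4 = 6/4 = 1.5
  S[X_1,X_2] = ((0)·(0) + (2)·(1) + (-1)·(-4) + (0)·(-1) + (-1)·(4)) / 4 = 2/4 = 0.5
  S[X_2,X_2] = ((0)·(0) + (1)·(1) + (-4)·(-4) + (-1)·(-1) + (4)·(4)) / 4 = 34/4 = 8.5
  S = [[1.5, 0.5],
 [0.5, 8.5]].

Step 3 — invert S. det(S) = 1.5·8.5 - (0.5)² = 12.5.
  S^{-1} = (1/det) · [[d, -b], [-b, a]] = [[0.68, -0.04],
 [-0.04, 0.12]].

Step 4 — quadratic form (x̄ - mu_0)^T · S^{-1} · (x̄ - mu_0):
  S^{-1} · (x̄ - mu_0) = (-0.16, 0.48),
  (x̄ - mu_0)^T · [...] = (0)·(-0.16) + (4)·(0.48) = 1.92.

Step 5 — scale by n: T² = 5 · 1.92 = 9.6.

T² ≈ 9.6


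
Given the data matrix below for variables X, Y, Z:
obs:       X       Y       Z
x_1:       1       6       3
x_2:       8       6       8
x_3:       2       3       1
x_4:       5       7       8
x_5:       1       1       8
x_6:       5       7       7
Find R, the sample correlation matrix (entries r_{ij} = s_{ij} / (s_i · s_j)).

Step 1 — column means:
  mean(X) = (1 + 8 + 2 + 5 + 1 + 5) / 6 = 22/6 = 3.6667
  mean(Y) = (6 + 6 + 3 + 7 + 1 + 7) / 6 = 30/6 = 5
  mean(Z) = (3 + 8 + 1 + 8 + 8 + 7) / 6 = 35/6 = 5.8333

Step 2 — sample variances and covariances s[i,j] = (1/(n-1)) · Σ_k (x_{k,i} - mean_i) · (x_{k,j} - mean_j), with n-1 = 5:
  s[X,X] = ((-2.6667)·(-2.6667) + (4.3333)·(4.3333) + (-1.6667)·(-1.6667) + (1.3333)·(1.3333) + (-2.6667)·(-2.6667) + (1.3333)·(1.3333)) / 5 = 39.3333/5 = 7.8667
  s[X,Y] = ((-2.6667)·(1) + (4.3333)·(1) + (-1.6667)·(-2) + (1.3333)·(2) + (-2.6667)·(-4) + (1.3333)·(2)) / 5 = 21/5 = 4.2
  s[X,Z] = ((-2.6667)·(-2.8333) + (4.3333)·(2.1667) + (-1.6667)·(-4.8333) + (1.3333)·(2.1667) + (-2.6667)·(2.1667) + (1.3333)·(1.1667)) / 5 = 23.6667/5 = 4.7333
  s[Y,Y] = ((1)·(1) + (1)·(1) + (-2)·(-2) + (2)·(2) + (-4)·(-4) + (2)·(2)) / 5 = 30/5 = 6
  s[Y,Z] = ((1)·(-2.8333) + (1)·(2.1667) + (-2)·(-4.8333) + (2)·(2.1667) + (-4)·(2.1667) + (2)·(1.1667)) / 5 = 7/5 = 1.4
  s[Z,Z] = ((-2.8333)·(-2.8333) + (2.1667)·(2.1667) + (-4.8333)·(-4.8333) + (2.1667)·(2.1667) + (2.1667)·(2.1667) + (1.1667)·(1.1667)) / 5 = 46.8333/5 = 9.3667
  Sample standard deviations s_i = √(s[i,i]):
  s(X) = √(7.8667) = 2.8048
  s(Y) = √(6) = 2.4495
  s(Z) = √(9.3667) = 3.0605

Step 3 — r_{ij} = s_{ij} / (s_i · s_j):
  r[X,X] = 1 (diagonal).
  r[X,Y] = 4.2 / (2.8048 · 2.4495) = 4.2 / 6.8702 = 0.6113
  r[X,Z] = 4.7333 / (2.8048 · 3.0605) = 4.7333 / 8.584 = 0.5514
  r[Y,Y] = 1 (diagonal).
  r[Y,Z] = 1.4 / (2.4495 · 3.0605) = 1.4 / 7.4967 = 0.1867
  r[Z,Z] = 1 (diagonal).

R is symmetric with unit diagonal. Assembling:

R = [[1, 0.6113, 0.5514],
 [0.6113, 1, 0.1867],
 [0.5514, 0.1867, 1]]


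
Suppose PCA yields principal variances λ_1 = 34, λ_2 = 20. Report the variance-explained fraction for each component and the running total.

Step 1 — total variance = trace(Sigma) = Σ λ_i = 34 + 20 = 54.

Step 2 — fraction explained by component i = λ_i / Σ λ:
  PC1: 34/54 = 0.6296
  PC2: 20/54 = 0.3704

Step 3 — cumulative fraction after k components = (λ_1 + ... + λ_k) / Σ λ:
  k = 1: 34/54 = 0.6296
  k = 2: (34 + 20)/54 = 54/54 = 1

Summary (fraction, with percent):

explained: PC1 0.6296 (62.96%), PC2 0.3704 (37.04%);  cumulative: 0.6296, 1


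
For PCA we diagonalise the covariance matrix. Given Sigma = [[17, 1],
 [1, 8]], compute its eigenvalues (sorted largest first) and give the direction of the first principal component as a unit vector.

Step 1 — characteristic polynomial of 2×2 Sigma:
  det(Sigma - λI) = λ² - trace · λ + det = 0.
  trace = 17 + 8 = 25, det = 17·8 - (1)² = 135.
Step 2 — discriminant:
  Δ = trace² - 4·det = 625 - 540 = 85.
Step 3 — eigenvalues:
  λ = (trace ± √Δ)/2 = (25 ± 9.2195)/2,
  λ_1 = 17.1098,  λ_2 = 7.8902.

Step 4 — unit eigenvector for λ_1: solve (Sigma - λ_1 I)v = 0. First row:
  (17 - 17.1098)·v_x + (1)·v_y = 0, i.e. (-0.1098)·v_x + (1)·v_y = 0,
  so v ∝ (b, λ_1 - a) = (1, 0.1098) = u.
  ||u|| = √((1)² + (0.1098)²) = √(1.012) ≈ 1.006,
  v_1 = u/||u|| ≈ (0.994, 0.1091) (||v_1|| = 1).

λ_1 = 17.1098,  λ_2 = 7.8902;  v_1 ≈ (0.994, 0.1091)


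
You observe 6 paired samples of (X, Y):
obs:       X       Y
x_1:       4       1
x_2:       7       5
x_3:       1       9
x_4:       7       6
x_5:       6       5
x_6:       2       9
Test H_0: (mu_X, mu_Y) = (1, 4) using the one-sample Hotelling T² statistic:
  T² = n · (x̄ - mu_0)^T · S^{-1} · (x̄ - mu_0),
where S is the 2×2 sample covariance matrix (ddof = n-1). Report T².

Step 1 — sample mean vector:
  mean(X) = (4 + 7 + 1 + 7 + 6 + 2) / 6 = 27/6 = 4.5
  mean(Y) = (1 + 5 + 9 + 6 + 5 + 9) / 6 = 35/6 = 5.8333
  x̄ = (4.5, 5.8333),  deviation x̄ - mu_0 = (4.5, 5.8333) - (1, 4) = (3.5, 1.8333).

Step 2 — sample covariance matrix, S[i,j] = (1/(n-1)) · Σ_k (x_{k,i} - mean_i) · (x_{k,j} - mean_j), divisor n-1 = 5:
  S[X,X] = ((-0.5)·(-0.5) + (2.5)·(2.5) + (-3.5)·(-3.5) + (2.5)·(2.5) + (1.5)·(1.5) + (-2.5)·(-2.5)) / 5 = 33.5/5 = 6.7
  S[X,Y] = ((-0.5)·(-4.8333) + (2.5)·(-0.8333) + (-3.5)·(3.1667) + (2.5)·(0.1667) + (1.5)·(-0.8333) + (-2.5)·(3.1667)) / 5 = -19.5/5 = -3.9
  S[Y,Y] = ((-4.8333)·(-4.8333) + (-0.8333)·(-0.8333) + (3.1667)·(3.1667) + (0.1667)·(0.1667) + (-0.8333)·(-0.8333) + (3.1667)·(3.1667)) / 5 = 44.8333/5 = 8.9667
  S = [[6.7, -3.9],
 [-3.9, 8.9667]].

Step 3 — invert S. det(S) = 6.7·8.9667 - (-3.9)² = 44.8667.
  S^{-1} = (1/det) · [[d, -b], [-b, a]] = [[0.1999, 0.0869],
 [0.0869, 0.1493]].

Step 4 — quadratic form (x̄ - mu_0)^T · S^{-1} · (x̄ - mu_0):
  S^{-1} · (x̄ - mu_0) = (0.8588, 0.578),
  (x̄ - mu_0)^T · [...] = (3.5)·(0.8588) + (1.8333)·(0.578) = 4.0656.

Step 5 — scale by n: T² = 6 · 4.0656 = 24.3938.

T² ≈ 24.3938
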